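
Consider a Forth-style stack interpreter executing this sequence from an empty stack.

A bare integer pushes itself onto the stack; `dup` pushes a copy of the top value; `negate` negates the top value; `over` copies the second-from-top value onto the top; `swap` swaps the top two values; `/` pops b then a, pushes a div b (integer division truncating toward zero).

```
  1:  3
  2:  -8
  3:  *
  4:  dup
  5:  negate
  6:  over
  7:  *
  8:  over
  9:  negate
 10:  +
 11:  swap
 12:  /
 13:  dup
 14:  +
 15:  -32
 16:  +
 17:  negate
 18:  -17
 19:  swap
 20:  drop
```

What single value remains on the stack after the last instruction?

3       [3]
-8      [3, -8]
*       [-24]
dup     [-24, -24]
negate  [-24, 24]
over    [-24, 24, -24]
*       [-24, -576]
over    [-24, -576, -24]
negate  [-24, -576, 24]
+       [-24, -552]
swap    [-552, -24]
/       [23]
dup     [23, 23]
+       [46]
-32     [46, -32]
+       [14]
negate  [-14]
-17     [-14, -17]
swap    [-17, -14]
drop    [-17]

-17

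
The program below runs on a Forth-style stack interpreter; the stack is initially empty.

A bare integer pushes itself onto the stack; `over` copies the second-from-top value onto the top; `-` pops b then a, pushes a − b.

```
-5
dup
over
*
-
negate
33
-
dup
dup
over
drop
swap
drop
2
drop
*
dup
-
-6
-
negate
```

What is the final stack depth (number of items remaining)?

1

-5     → [-5]
dup    → [-5, -5]
over   → [-5, -5, -5]
*      → [-5, 25]
-      → [-30]
negate → [30]
33     → [30, 33]
-      → [-3]
dup    → [-3, -3]
dup    → [-3, -3, -3]
over   → [-3, -3, -3, -3]
drop   → [-3, -3, -3]
swap   → [-3, -3, -3]
drop   → [-3, -3]
2      → [-3, -3, 2]
drop   → [-3, -3]
*      → [9]
dup    → [9, 9]
-      → [0]
-6     → [0, -6]
-      → [6]
negate → [-6]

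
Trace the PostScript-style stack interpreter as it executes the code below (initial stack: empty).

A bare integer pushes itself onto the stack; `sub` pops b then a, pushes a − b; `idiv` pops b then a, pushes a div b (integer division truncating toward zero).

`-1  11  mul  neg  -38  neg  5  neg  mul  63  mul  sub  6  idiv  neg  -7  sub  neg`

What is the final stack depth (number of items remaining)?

-1   : [-1]
11   : [-1, 11]
mul  : [-11]
neg  : [11]
-38  : [11, -38]
neg  : [11, 38]
5    : [11, 38, 5]
neg  : [11, 38, -5]
mul  : [11, -190]
63   : [11, -190, 63]
mul  : [11, -11970]
sub  : [11981]
6    : [11981, 6]
idiv : [1996]
neg  : [-1996]
-7   : [-1996, -7]
sub  : [-1989]
neg  : [1989]

1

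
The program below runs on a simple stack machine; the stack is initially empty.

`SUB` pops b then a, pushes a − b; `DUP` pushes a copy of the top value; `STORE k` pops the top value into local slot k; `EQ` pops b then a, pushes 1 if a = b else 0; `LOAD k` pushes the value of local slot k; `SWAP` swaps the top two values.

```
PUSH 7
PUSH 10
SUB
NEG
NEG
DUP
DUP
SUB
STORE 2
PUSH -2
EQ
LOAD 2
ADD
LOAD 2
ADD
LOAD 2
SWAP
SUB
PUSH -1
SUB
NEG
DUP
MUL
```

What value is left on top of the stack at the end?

PUSH 7   7
PUSH 10  7 10
SUB      -3
NEG      3
NEG      -3
DUP      -3 -3
DUP      -3 -3 -3
SUB      -3 0
STORE 2  -3
PUSH -2  -3 -2
EQ       0
LOAD 2   0 0
ADD      0
LOAD 2   0 0
ADD      0
LOAD 2   0 0
SWAP     0 0
SUB      0
PUSH -1  0 -1
SUB      1
NEG      -1
DUP      -1 -1
MUL      1

1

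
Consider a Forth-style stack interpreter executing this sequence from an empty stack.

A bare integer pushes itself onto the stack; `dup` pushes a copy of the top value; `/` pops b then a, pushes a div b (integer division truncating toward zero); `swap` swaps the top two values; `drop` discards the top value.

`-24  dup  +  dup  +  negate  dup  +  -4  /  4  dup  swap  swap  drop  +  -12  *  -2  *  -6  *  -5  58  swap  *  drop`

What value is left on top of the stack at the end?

6336

-24    -> -24
dup    -> -24 -24
+      -> -48
dup    -> -48 -48
+      -> -96
negate -> 96
dup    -> 96 96
+      -> 192
-4     -> 192 -4
/      -> -48
4      -> -48 4
dup    -> -48 4 4
swap   -> -48 4 4
swap   -> -48 4 4
drop   -> -48 4
+      -> -44
-12    -> -44 -12
*      -> 528
-2     -> 528 -2
*      -> -1056
-6     -> -1056 -6
*      -> 6336
-5     -> 6336 -5
58     -> 6336 -5 58
swap   -> 6336 58 -5
*      -> 6336 -290
drop   -> 6336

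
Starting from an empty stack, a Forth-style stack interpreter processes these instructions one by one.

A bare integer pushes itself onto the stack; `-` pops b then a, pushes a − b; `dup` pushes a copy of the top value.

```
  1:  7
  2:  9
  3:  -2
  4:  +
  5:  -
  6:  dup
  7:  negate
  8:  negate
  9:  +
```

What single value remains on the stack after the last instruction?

0

7      → 7
9      → 7 9
-2     → 7 9 -2
+      → 7 7
-      → 0
dup    → 0 0
negate → 0 0
negate → 0 0
+      → 0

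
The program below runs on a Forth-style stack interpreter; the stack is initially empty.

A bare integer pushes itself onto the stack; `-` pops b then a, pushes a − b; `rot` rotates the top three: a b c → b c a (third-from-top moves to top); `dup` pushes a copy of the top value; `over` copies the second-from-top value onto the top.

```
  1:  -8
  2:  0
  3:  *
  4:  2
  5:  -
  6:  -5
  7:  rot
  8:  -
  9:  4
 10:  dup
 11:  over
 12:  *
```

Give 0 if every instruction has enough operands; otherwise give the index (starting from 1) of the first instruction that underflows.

-8 → -8
0  → -8 0
*  → 0
2  → 0 2
-  → -2
-5 → -2 -5
rot  — needs 3 operands, stack has 2 → underflow

7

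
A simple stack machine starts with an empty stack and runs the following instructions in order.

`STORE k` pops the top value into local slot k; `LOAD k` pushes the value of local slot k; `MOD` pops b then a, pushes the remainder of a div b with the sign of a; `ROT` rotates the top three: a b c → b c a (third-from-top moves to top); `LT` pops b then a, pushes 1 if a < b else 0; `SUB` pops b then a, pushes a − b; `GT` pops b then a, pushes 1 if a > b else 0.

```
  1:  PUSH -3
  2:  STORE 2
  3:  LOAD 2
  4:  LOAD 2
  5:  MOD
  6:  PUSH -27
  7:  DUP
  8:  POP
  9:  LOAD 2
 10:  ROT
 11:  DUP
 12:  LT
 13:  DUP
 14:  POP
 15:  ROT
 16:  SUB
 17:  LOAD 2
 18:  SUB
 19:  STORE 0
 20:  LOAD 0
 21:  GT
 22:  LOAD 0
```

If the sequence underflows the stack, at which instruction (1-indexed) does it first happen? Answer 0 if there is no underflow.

PUSH -3   -3
STORE 2   (empty)
LOAD 2    -3
LOAD 2    -3 -3
MOD       0
PUSH -27  0 -27
DUP       0 -27 -27
POP       0 -27
LOAD 2    0 -27 -3
ROT       -27 -3 0
DUP       -27 -3 0 0
LT        -27 -3 0
DUP       -27 -3 0 0
POP       -27 -3 0
ROT       -3 0 -27
SUB       -3 27
LOAD 2    -3 27 -3
SUB       -3 30
STORE 0   -3
LOAD 0    -3 30
GT        0
LOAD 0    0 30

0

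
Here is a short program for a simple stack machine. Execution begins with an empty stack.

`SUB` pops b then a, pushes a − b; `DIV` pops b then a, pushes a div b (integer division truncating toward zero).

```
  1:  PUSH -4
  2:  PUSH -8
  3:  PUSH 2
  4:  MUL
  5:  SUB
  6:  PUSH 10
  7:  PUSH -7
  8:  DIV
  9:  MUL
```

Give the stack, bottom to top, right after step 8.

PUSH -4 -> [-4]
PUSH -8 -> [-4, -8]
PUSH 2  -> [-4, -8, 2]
MUL     -> [-4, -16]
SUB     -> [12]
PUSH 10 -> [12, 10]
PUSH -7 -> [12, 10, -7]
DIV     -> [12, -1]

[12, -1]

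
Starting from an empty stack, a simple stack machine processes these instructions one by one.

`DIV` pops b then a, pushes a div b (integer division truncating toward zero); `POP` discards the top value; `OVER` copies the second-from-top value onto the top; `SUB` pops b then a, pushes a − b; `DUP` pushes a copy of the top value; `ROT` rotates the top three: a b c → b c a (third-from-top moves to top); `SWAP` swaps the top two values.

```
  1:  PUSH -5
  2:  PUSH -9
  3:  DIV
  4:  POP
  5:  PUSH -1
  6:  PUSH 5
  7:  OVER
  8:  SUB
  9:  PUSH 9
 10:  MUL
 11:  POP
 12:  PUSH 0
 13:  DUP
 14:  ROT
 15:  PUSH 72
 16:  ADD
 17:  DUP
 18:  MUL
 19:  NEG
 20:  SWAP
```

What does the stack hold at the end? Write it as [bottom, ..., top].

[0, -5041, 0]

PUSH -5 → [-5]
PUSH -9 → [-5, -9]
DIV     → [0]
POP     → []
PUSH -1 → [-1]
PUSH 5  → [-1, 5]
OVER    → [-1, 5, -1]
SUB     → [-1, 6]
PUSH 9  → [-1, 6, 9]
MUL     → [-1, 54]
POP     → [-1]
PUSH 0  → [-1, 0]
DUP     → [-1, 0, 0]
ROT     → [0, 0, -1]
PUSH 72 → [0, 0, -1, 72]
ADD     → [0, 0, 71]
DUP     → [0, 0, 71, 71]
MUL     → [0, 0, 5041]
NEG     → [0, 0, -5041]
SWAP    → [0, -5041, 0]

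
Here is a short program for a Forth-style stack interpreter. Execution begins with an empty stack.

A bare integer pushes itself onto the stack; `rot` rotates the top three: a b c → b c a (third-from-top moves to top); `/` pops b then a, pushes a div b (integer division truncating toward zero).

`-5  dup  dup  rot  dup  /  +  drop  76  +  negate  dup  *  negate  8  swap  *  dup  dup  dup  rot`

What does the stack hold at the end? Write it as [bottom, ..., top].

[-40328, -40328, -40328, -40328]

-5      [-5]
dup     [-5, -5]
dup     [-5, -5, -5]
rot     [-5, -5, -5]
dup     [-5, -5, -5, -5]
/       [-5, -5, 1]
+       [-5, -4]
drop    [-5]
76      [-5, 76]
+       [71]
negate  [-71]
dup     [-71, -71]
*       [5041]
negate  [-5041]
8       [-5041, 8]
swap    [8, -5041]
*       [-40328]
dup     [-40328, -40328]
dup     [-40328, -40328, -40328]
dup     [-40328, -40328, -40328, -40328]
rot     [-40328, -40328, -40328, -40328]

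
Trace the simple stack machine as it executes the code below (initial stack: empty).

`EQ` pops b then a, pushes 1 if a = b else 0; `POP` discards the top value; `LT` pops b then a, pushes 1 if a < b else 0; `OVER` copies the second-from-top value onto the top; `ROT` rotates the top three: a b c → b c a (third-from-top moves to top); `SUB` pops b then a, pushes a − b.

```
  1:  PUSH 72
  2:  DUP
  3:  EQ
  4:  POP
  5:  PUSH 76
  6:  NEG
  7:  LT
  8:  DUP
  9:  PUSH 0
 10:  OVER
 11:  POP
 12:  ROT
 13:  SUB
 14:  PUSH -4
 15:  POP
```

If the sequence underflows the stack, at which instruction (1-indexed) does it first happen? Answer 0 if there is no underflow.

PUSH 72 → [72]
DUP     → [72, 72]
EQ      → [1]
POP     → []
PUSH 76 → [76]
NEG     → [-76]
LT  — needs 2 operands, stack has 1 → underflow

7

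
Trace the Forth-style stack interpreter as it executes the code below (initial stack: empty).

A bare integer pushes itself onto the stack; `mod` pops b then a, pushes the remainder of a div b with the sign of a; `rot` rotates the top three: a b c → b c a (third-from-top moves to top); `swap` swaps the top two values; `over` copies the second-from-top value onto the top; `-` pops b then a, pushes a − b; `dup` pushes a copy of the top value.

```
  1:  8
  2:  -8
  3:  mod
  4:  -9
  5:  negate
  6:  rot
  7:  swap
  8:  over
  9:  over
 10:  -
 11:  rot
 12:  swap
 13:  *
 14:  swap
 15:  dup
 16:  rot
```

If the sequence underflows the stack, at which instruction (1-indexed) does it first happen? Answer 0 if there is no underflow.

6

8      → [8]
-8     → [8, -8]
mod    → [0]
-9     → [0, -9]
negate → [0, 9]
rot  — needs 3 operands, stack has 2 → underflow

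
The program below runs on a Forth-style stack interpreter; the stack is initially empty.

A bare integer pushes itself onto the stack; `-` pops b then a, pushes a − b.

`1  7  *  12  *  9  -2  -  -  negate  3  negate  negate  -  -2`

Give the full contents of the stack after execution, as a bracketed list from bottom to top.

[-76, -2]

1      → [1]
7      → [1, 7]
*      → [7]
12     → [7, 12]
*      → [84]
9      → [84, 9]
-2     → [84, 9, -2]
-      → [84, 11]
-      → [73]
negate → [-73]
3      → [-73, 3]
negate → [-73, -3]
negate → [-73, 3]
-      → [-76]
-2     → [-76, -2]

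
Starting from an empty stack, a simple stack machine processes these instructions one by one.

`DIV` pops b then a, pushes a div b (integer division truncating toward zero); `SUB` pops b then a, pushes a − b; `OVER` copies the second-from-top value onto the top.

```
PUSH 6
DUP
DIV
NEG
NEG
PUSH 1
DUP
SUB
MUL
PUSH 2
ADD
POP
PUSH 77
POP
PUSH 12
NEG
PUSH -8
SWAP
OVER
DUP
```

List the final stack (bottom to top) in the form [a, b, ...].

PUSH 6  → 6
DUP     → 6 6
DIV     → 1
NEG     → -1
NEG     → 1
PUSH 1  → 1 1
DUP     → 1 1 1
SUB     → 1 0
MUL     → 0
PUSH 2  → 0 2
ADD     → 2
POP     → (empty)
PUSH 77 → 77
POP     → (empty)
PUSH 12 → 12
NEG     → -12
PUSH -8 → -12 -8
SWAP    → -8 -12
OVER    → -8 -12 -8
DUP     → -8 -12 -8 -8

[-8, -12, -8, -8]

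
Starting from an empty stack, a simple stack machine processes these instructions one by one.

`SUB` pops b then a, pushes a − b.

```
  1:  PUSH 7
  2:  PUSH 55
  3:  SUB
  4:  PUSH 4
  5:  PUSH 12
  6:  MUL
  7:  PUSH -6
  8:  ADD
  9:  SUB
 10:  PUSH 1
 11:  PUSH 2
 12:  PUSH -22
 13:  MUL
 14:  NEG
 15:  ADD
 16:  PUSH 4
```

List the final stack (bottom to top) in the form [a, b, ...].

PUSH 7   → 7
PUSH 55  → 7 55
SUB      → -48
PUSH 4   → -48 4
PUSH 12  → -48 4 12
MUL      → -48 48
PUSH -6  → -48 48 -6
ADD      → -48 42
SUB      → -90
PUSH 1   → -90 1
PUSH 2   → -90 1 2
PUSH -22 → -90 1 2 -22
MUL      → -90 1 -44
NEG      → -90 1 44
ADD      → -90 45
PUSH 4   → -90 45 4

[-90, 45, 4]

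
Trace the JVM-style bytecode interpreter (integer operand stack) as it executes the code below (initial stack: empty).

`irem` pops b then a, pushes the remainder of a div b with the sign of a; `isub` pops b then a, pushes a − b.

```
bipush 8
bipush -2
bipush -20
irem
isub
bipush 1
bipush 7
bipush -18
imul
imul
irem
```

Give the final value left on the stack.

bipush 8    8
bipush -2   8 -2
bipush -20  8 -2 -20
irem        8 -2
isub        10
bipush 1    10 1
bipush 7    10 1 7
bipush -18  10 1 7 -18
imul        10 1 -126
imul        10 -126
irem        10

10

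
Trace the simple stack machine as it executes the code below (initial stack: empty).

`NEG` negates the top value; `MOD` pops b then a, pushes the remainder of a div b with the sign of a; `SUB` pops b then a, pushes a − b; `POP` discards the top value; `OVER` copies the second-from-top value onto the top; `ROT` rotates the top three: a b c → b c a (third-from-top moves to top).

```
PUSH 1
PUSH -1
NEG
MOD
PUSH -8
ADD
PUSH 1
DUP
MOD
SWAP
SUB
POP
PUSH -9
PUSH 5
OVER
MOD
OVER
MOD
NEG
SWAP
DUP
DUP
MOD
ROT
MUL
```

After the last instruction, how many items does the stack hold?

2

PUSH 1  : 1
PUSH -1 : 1 -1
NEG     : 1 1
MOD     : 0
PUSH -8 : 0 -8
ADD     : -8
PUSH 1  : -8 1
DUP     : -8 1 1
MOD     : -8 0
SWAP    : 0 -8
SUB     : 8
POP     : (empty)
PUSH -9 : -9
PUSH 5  : -9 5
OVER    : -9 5 -9
MOD     : -9 5
OVER    : -9 5 -9
MOD     : -9 5
NEG     : -9 -5
SWAP    : -5 -9
DUP     : -5 -9 -9
DUP     : -5 -9 -9 -9
MOD     : -5 -9 0
ROT     : -9 0 -5
MUL     : -9 0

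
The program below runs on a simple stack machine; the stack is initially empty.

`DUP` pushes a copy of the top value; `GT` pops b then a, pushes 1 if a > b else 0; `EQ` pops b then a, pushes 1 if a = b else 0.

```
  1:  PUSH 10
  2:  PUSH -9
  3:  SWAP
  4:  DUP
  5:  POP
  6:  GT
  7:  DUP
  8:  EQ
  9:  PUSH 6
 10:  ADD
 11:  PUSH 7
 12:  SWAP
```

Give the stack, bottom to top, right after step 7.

PUSH 10 -> 10
PUSH -9 -> 10 -9
SWAP    -> -9 10
DUP     -> -9 10 10
POP     -> -9 10
GT      -> 0
DUP     -> 0 0

[0, 0]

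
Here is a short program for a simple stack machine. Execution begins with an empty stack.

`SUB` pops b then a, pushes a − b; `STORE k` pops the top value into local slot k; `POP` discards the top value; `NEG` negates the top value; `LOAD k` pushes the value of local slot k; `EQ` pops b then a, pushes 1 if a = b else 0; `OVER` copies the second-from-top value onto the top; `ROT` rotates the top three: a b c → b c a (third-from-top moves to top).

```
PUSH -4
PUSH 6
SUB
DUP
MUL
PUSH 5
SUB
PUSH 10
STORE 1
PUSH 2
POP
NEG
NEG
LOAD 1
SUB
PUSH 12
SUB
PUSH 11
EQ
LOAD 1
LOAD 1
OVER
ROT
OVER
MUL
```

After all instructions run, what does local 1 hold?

10

PUSH -4 : -4
PUSH 6  : -4 6
SUB     : -10
DUP     : -10 -10
MUL     : 100
PUSH 5  : 100 5
SUB     : 95
PUSH 10 : 95 10
STORE 1 : 95
PUSH 2  : 95 2
POP     : 95
NEG     : -95
NEG     : 95
LOAD 1  : 95 10
SUB     : 85
PUSH 12 : 85 12
SUB     : 73
PUSH 11 : 73 11
EQ      : 0
LOAD 1  : 0 10
LOAD 1  : 0 10 10
OVER    : 0 10 10 10
ROT     : 0 10 10 10
OVER    : 0 10 10 10 10
MUL     : 0 10 10 100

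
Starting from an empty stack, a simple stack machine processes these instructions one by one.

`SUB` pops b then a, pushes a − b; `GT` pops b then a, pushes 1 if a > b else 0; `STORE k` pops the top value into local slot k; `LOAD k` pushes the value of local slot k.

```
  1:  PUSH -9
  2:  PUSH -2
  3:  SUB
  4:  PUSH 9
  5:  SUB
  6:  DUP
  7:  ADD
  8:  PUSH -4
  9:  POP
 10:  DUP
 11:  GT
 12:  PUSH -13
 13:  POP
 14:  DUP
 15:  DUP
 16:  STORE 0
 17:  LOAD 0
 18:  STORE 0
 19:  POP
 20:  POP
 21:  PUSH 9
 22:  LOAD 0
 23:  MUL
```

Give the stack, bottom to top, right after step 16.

PUSH -9   -9
PUSH -2   -9 -2
SUB       -7
PUSH 9    -7 9
SUB       -16
DUP       -16 -16
ADD       -32
PUSH -4   -32 -4
POP       -32
DUP       -32 -32
GT        0
PUSH -13  0 -13
POP       0
DUP       0 0
DUP       0 0 0
STORE 0   0 0

[0, 0]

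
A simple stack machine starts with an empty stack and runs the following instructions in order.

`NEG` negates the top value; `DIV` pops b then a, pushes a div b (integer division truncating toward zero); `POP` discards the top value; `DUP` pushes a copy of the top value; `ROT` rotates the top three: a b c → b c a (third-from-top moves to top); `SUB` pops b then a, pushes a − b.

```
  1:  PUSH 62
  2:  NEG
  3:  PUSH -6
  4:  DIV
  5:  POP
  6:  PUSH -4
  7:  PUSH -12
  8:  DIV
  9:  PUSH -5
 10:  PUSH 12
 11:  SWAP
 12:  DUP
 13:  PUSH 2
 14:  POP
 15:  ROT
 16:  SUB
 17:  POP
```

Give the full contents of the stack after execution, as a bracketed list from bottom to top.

[0, -5]

PUSH 62  : [62]
NEG      : [-62]
PUSH -6  : [-62, -6]
DIV      : [10]
POP      : []
PUSH -4  : [-4]
PUSH -12 : [-4, -12]
DIV      : [0]
PUSH -5  : [0, -5]
PUSH 12  : [0, -5, 12]
SWAP     : [0, 12, -5]
DUP      : [0, 12, -5, -5]
PUSH 2   : [0, 12, -5, -5, 2]
POP      : [0, 12, -5, -5]
ROT      : [0, -5, -5, 12]
SUB      : [0, -5, -17]
POP      : [0, -5]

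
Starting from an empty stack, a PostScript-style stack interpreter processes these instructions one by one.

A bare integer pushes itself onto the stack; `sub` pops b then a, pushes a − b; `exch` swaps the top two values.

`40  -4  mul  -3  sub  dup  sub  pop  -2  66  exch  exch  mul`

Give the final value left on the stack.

40    [40]
-4    [40, -4]
mul   [-160]
-3    [-160, -3]
sub   [-157]
dup   [-157, -157]
sub   [0]
pop   []
-2    [-2]
66    [-2, 66]
exch  [66, -2]
exch  [-2, 66]
mul   [-132]

-132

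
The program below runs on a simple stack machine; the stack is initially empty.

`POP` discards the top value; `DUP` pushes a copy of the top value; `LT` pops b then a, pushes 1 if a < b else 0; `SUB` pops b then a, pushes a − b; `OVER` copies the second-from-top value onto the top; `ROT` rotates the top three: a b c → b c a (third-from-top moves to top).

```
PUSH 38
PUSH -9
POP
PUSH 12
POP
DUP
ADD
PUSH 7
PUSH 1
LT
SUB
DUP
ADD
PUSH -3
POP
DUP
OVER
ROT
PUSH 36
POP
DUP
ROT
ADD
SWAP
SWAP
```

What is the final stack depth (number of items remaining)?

3

PUSH 38 -> [38]
PUSH -9 -> [38, -9]
POP     -> [38]
PUSH 12 -> [38, 12]
POP     -> [38]
DUP     -> [38, 38]
ADD     -> [76]
PUSH 7  -> [76, 7]
PUSH 1  -> [76, 7, 1]
LT      -> [76, 0]
SUB     -> [76]
DUP     -> [76, 76]
ADD     -> [152]
PUSH -3 -> [152, -3]
POP     -> [152]
DUP     -> [152, 152]
OVER    -> [152, 152, 152]
ROT     -> [152, 152, 152]
PUSH 36 -> [152, 152, 152, 36]
POP     -> [152, 152, 152]
DUP     -> [152, 152, 152, 152]
ROT     -> [152, 152, 152, 152]
ADD     -> [152, 152, 304]
SWAP    -> [152, 304, 152]
SWAP    -> [152, 152, 304]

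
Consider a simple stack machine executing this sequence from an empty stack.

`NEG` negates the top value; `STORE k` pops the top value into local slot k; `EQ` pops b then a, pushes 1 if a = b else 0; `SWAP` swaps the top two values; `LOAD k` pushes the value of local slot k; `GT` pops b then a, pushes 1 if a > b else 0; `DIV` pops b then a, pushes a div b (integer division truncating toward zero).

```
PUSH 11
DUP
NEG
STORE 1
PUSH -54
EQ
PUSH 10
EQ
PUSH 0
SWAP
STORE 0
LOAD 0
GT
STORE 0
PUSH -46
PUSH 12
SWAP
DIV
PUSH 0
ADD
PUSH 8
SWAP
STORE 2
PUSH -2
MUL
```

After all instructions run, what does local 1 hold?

PUSH 11  : [11]
DUP      : [11, 11]
NEG      : [11, -11]
STORE 1  : [11]
PUSH -54 : [11, -54]
EQ       : [0]
PUSH 10  : [0, 10]
EQ       : [0]
PUSH 0   : [0, 0]
SWAP     : [0, 0]
STORE 0  : [0]
LOAD 0   : [0, 0]
GT       : [0]
STORE 0  : []
PUSH -46 : [-46]
PUSH 12  : [-46, 12]
SWAP     : [12, -46]
DIV      : [0]
PUSH 0   : [0, 0]
ADD      : [0]
PUSH 8   : [0, 8]
SWAP     : [8, 0]
STORE 2  : [8]
PUSH -2  : [8, -2]
MUL      : [-16]

-11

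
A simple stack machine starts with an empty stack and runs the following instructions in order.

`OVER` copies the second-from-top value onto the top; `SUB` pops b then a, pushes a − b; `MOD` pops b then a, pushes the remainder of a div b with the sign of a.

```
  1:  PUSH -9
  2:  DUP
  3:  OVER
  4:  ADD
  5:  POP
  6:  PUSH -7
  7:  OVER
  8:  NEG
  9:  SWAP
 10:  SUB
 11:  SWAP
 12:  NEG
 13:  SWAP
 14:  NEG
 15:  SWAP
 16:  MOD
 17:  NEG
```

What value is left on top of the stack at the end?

7

PUSH -9 : -9
DUP     : -9 -9
OVER    : -9 -9 -9
ADD     : -9 -18
POP     : -9
PUSH -7 : -9 -7
OVER    : -9 -7 -9
NEG     : -9 -7 9
SWAP    : -9 9 -7
SUB     : -9 16
SWAP    : 16 -9
NEG     : 16 9
SWAP    : 9 16
NEG     : 9 -16
SWAP    : -16 9
MOD     : -7
NEG     : 7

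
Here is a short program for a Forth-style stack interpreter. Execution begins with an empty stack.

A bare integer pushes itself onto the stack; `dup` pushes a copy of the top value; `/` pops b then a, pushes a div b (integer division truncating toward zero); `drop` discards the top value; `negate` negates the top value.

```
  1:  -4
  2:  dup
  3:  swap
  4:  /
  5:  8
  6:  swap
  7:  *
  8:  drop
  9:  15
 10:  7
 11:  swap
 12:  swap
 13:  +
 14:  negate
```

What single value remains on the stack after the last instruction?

-22

-4      -4
dup     -4 -4
swap    -4 -4
/       1
8       1 8
swap    8 1
*       8
drop    (empty)
15      15
7       15 7
swap    7 15
swap    15 7
+       22
negate  -22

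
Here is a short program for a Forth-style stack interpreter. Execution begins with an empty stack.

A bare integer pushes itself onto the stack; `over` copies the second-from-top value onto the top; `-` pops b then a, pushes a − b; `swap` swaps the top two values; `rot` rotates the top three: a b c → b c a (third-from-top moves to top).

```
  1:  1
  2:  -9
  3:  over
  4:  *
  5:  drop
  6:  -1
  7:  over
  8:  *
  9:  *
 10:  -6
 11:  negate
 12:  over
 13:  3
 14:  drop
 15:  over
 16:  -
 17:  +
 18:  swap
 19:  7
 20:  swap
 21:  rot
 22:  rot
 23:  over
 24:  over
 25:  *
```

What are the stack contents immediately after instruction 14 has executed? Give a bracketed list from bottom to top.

1      -> [1]
-9     -> [1, -9]
over   -> [1, -9, 1]
*      -> [1, -9]
drop   -> [1]
-1     -> [1, -1]
over   -> [1, -1, 1]
*      -> [1, -1]
*      -> [-1]
-6     -> [-1, -6]
negate -> [-1, 6]
over   -> [-1, 6, -1]
3      -> [-1, 6, -1, 3]
drop   -> [-1, 6, -1]

[-1, 6, -1]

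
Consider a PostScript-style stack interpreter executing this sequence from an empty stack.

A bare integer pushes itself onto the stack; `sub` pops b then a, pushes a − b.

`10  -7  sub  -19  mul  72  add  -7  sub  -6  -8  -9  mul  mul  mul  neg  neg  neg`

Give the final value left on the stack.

-105408

10  : 10
-7  : 10 -7
sub : 17
-19 : 17 -19
mul : -323
72  : -323 72
add : -251
-7  : -251 -7
sub : -244
-6  : -244 -6
-8  : -244 -6 -8
-9  : -244 -6 -8 -9
mul : -244 -6 72
mul : -244 -432
mul : 105408
neg : -105408
neg : 105408
neg : -105408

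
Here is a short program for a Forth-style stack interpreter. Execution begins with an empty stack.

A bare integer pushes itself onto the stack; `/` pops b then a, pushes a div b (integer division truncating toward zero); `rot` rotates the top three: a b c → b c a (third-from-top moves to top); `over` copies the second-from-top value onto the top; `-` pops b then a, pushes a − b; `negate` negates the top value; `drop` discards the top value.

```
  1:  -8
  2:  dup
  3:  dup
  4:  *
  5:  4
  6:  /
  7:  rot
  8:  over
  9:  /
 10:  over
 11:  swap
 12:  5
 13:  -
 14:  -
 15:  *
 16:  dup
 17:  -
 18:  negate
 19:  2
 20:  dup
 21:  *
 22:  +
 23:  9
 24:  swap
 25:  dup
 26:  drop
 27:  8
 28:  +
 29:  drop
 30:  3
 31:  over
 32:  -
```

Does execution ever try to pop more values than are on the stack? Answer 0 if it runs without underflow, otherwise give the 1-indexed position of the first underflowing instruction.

7

-8  : [-8]
dup : [-8, -8]
dup : [-8, -8, -8]
*   : [-8, 64]
4   : [-8, 64, 4]
/   : [-8, 16]
rot  — needs 3 operands, stack has 2 → underflow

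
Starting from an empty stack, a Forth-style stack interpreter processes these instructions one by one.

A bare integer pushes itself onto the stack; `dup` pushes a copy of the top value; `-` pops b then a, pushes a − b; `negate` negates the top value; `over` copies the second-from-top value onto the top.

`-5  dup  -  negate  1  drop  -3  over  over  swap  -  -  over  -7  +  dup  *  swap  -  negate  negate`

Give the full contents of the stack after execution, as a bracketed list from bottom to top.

-5     -> [-5]
dup    -> [-5, -5]
-      -> [0]
negate -> [0]
1      -> [0, 1]
drop   -> [0]
-3     -> [0, -3]
over   -> [0, -3, 0]
over   -> [0, -3, 0, -3]
swap   -> [0, -3, -3, 0]
-      -> [0, -3, -3]
-      -> [0, 0]
over   -> [0, 0, 0]
-7     -> [0, 0, 0, -7]
+      -> [0, 0, -7]
dup    -> [0, 0, -7, -7]
*      -> [0, 0, 49]
swap   -> [0, 49, 0]
-      -> [0, 49]
negate -> [0, -49]
negate -> [0, 49]

[0, 49]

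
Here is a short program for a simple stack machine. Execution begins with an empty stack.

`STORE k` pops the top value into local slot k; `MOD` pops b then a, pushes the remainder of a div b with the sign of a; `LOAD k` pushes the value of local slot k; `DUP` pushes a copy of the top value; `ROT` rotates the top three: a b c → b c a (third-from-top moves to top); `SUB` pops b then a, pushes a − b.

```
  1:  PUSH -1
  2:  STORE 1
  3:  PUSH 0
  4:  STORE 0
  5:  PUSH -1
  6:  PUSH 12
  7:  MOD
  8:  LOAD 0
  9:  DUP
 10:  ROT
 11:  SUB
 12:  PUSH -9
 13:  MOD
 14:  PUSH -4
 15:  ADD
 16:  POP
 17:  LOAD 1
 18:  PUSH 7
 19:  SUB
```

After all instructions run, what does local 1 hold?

-1

PUSH -1 : [-1]
STORE 1 : []
PUSH 0  : [0]
STORE 0 : []
PUSH -1 : [-1]
PUSH 12 : [-1, 12]
MOD     : [-1]
LOAD 0  : [-1, 0]
DUP     : [-1, 0, 0]
ROT     : [0, 0, -1]
SUB     : [0, 1]
PUSH -9 : [0, 1, -9]
MOD     : [0, 1]
PUSH -4 : [0, 1, -4]
ADD     : [0, -3]
POP     : [0]
LOAD 1  : [0, -1]
PUSH 7  : [0, -1, 7]
SUB     : [0, -8]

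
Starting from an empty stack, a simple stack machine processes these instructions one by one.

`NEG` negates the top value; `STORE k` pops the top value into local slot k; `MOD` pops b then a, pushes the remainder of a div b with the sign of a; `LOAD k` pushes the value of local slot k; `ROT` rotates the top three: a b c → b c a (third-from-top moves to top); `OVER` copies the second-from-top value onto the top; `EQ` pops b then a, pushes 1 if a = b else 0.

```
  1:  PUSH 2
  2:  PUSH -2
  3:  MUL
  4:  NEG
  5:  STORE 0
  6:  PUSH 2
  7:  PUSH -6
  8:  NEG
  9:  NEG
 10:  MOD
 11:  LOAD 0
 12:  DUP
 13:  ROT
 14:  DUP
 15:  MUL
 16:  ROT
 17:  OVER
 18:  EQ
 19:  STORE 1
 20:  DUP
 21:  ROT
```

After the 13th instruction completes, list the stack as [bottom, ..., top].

[4, 4, 2]

PUSH 2  : [2]
PUSH -2 : [2, -2]
MUL     : [-4]
NEG     : [4]
STORE 0 : []
PUSH 2  : [2]
PUSH -6 : [2, -6]
NEG     : [2, 6]
NEG     : [2, -6]
MOD     : [2]
LOAD 0  : [2, 4]
DUP     : [2, 4, 4]
ROT     : [4, 4, 2]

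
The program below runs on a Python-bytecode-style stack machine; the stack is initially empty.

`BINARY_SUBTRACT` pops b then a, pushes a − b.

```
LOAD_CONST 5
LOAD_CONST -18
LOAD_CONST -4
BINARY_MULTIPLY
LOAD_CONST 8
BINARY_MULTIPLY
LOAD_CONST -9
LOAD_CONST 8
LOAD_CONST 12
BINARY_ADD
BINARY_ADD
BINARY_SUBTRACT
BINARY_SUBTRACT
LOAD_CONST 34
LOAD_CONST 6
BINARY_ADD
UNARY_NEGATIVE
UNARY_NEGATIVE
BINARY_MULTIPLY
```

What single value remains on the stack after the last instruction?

LOAD_CONST 5    → 5
LOAD_CONST -18  → 5 -18
LOAD_CONST -4   → 5 -18 -4
BINARY_MULTIPLY → 5 72
LOAD_CONST 8    → 5 72 8
BINARY_MULTIPLY → 5 576
LOAD_CONST -9   → 5 576 -9
LOAD_CONST 8    → 5 576 -9 8
LOAD_CONST 12   → 5 576 -9 8 12
BINARY_ADD      → 5 576 -9 20
BINARY_ADD      → 5 576 11
BINARY_SUBTRACT → 5 565
BINARY_SUBTRACT → -560
LOAD_CONST 34   → -560 34
LOAD_CONST 6    → -560 34 6
BINARY_ADD      → -560 40
UNARY_NEGATIVE  → -560 -40
UNARY_NEGATIVE  → -560 40
BINARY_MULTIPLY → -22400

-22400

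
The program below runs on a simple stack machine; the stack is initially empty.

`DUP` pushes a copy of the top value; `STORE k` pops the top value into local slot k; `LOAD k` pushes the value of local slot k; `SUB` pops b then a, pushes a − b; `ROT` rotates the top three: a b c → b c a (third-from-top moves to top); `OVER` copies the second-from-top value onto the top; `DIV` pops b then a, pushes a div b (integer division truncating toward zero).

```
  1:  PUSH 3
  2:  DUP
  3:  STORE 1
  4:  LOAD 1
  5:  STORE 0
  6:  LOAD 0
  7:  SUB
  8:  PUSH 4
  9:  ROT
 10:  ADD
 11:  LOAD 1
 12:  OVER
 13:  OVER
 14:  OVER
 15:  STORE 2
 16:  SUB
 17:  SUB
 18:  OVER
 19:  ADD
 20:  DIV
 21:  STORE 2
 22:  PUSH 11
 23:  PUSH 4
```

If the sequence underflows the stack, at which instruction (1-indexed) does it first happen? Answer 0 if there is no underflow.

9

PUSH 3  -> [3]
DUP     -> [3, 3]
STORE 1 -> [3]
LOAD 1  -> [3, 3]
STORE 0 -> [3]
LOAD 0  -> [3, 3]
SUB     -> [0]
PUSH 4  -> [0, 4]
ROT  — needs 3 operands, stack has 2 → underflow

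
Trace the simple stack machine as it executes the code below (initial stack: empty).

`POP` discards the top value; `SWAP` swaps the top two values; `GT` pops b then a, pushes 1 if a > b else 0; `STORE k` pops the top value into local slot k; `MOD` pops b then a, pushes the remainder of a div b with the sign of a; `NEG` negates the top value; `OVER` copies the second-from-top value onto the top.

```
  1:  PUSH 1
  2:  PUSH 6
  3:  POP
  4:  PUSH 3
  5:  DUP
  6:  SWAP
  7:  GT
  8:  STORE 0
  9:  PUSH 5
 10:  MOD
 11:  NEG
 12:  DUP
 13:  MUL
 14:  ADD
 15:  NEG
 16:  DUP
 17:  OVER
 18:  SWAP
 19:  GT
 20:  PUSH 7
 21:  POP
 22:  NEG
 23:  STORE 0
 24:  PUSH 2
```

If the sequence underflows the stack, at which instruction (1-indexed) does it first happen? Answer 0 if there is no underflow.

PUSH 1  → 1
PUSH 6  → 1 6
POP     → 1
PUSH 3  → 1 3
DUP     → 1 3 3
SWAP    → 1 3 3
GT      → 1 0
STORE 0 → 1
PUSH 5  → 1 5
MOD     → 1
NEG     → -1
DUP     → -1 -1
MUL     → 1
ADD  — needs 2 operands, stack has 1 → underflow

14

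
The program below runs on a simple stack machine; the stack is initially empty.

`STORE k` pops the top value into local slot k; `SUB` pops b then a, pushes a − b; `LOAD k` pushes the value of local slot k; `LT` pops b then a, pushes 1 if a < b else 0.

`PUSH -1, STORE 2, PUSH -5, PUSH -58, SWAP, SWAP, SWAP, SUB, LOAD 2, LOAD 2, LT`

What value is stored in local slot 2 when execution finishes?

PUSH -1  : [-1]
STORE 2  : []
PUSH -5  : [-5]
PUSH -58 : [-5, -58]
SWAP     : [-58, -5]
SWAP     : [-5, -58]
SWAP     : [-58, -5]
SUB      : [-53]
LOAD 2   : [-53, -1]
LOAD 2   : [-53, -1, -1]
LT       : [-53, 0]

-1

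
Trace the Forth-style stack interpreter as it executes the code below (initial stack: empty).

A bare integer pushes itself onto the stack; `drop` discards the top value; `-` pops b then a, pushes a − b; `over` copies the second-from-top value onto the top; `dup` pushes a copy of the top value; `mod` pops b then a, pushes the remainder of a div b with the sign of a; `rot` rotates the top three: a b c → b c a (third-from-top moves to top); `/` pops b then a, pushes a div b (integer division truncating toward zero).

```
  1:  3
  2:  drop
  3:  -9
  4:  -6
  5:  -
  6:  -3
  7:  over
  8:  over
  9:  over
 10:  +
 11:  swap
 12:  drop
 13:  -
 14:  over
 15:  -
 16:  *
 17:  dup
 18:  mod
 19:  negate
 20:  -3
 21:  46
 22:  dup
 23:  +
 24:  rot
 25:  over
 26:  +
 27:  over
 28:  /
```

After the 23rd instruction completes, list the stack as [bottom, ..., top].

3       [3]
drop    []
-9      [-9]
-6      [-9, -6]
-       [-3]
-3      [-3, -3]
over    [-3, -3, -3]
over    [-3, -3, -3, -3]
over    [-3, -3, -3, -3, -3]
+       [-3, -3, -3, -6]
swap    [-3, -3, -6, -3]
drop    [-3, -3, -6]
-       [-3, 3]
over    [-3, 3, -3]
-       [-3, 6]
*       [-18]
dup     [-18, -18]
mod     [0]
negate  [0]
-3      [0, -3]
46      [0, -3, 46]
dup     [0, -3, 46, 46]
+       [0, -3, 92]

[0, -3, 92]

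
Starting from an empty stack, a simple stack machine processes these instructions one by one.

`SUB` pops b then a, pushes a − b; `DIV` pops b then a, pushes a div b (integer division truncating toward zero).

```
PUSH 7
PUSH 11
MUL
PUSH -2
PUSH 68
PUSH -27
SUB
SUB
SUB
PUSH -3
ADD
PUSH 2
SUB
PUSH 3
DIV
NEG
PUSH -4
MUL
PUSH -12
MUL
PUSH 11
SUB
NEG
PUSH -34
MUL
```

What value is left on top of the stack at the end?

-91766

PUSH 7    7
PUSH 11   7 11
MUL       77
PUSH -2   77 -2
PUSH 68   77 -2 68
PUSH -27  77 -2 68 -27
SUB       77 -2 95
SUB       77 -97
SUB       174
PUSH -3   174 -3
ADD       171
PUSH 2    171 2
SUB       169
PUSH 3    169 3
DIV       56
NEG       -56
PUSH -4   -56 -4
MUL       224
PUSH -12  224 -12
MUL       -2688
PUSH 11   -2688 11
SUB       -2699
NEG       2699
PUSH -34  2699 -34
MUL       -91766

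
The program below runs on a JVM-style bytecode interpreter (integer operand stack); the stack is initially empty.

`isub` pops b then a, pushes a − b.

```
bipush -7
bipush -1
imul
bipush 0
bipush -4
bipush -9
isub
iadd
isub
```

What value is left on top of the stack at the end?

2

bipush -7  -7
bipush -1  -7 -1
imul       7
bipush 0   7 0
bipush -4  7 0 -4
bipush -9  7 0 -4 -9
isub       7 0 5
iadd       7 5
isub       2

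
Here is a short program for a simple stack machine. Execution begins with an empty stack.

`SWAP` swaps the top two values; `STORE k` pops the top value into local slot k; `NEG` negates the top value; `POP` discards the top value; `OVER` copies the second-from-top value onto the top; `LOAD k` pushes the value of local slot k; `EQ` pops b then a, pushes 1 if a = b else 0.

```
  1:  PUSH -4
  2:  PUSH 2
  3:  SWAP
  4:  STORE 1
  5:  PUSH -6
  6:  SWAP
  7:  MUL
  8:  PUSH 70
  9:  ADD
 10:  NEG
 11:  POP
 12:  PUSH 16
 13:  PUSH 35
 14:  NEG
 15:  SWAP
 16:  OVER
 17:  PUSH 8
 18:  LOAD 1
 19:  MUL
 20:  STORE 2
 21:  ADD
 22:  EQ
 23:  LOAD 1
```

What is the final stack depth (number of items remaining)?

2

PUSH -4 : -4
PUSH 2  : -4 2
SWAP    : 2 -4
STORE 1 : 2
PUSH -6 : 2 -6
SWAP    : -6 2
MUL     : -12
PUSH 70 : -12 70
ADD     : 58
NEG     : -58
POP     : (empty)
PUSH 16 : 16
PUSH 35 : 16 35
NEG     : 16 -35
SWAP    : -35 16
OVER    : -35 16 -35
PUSH 8  : -35 16 -35 8
LOAD 1  : -35 16 -35 8 -4
MUL     : -35 16 -35 -32
STORE 2 : -35 16 -35
ADD     : -35 -19
EQ      : 0
LOAD 1  : 0 -4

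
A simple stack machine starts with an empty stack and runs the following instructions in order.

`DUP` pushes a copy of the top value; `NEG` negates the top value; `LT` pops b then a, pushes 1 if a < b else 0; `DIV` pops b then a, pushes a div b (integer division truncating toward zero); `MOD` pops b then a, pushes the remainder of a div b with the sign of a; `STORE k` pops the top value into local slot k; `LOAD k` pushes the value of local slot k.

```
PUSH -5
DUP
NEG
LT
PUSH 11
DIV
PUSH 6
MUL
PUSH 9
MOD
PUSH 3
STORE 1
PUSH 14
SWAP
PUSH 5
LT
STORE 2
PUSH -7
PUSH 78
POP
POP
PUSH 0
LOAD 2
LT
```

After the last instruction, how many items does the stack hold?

PUSH -5  [-5]
DUP      [-5, -5]
NEG      [-5, 5]
LT       [1]
PUSH 11  [1, 11]
DIV      [0]
PUSH 6   [0, 6]
MUL      [0]
PUSH 9   [0, 9]
MOD      [0]
PUSH 3   [0, 3]
STORE 1  [0]
PUSH 14  [0, 14]
SWAP     [14, 0]
PUSH 5   [14, 0, 5]
LT       [14, 1]
STORE 2  [14]
PUSH -7  [14, -7]
PUSH 78  [14, -7, 78]
POP      [14, -7]
POP      [14]
PUSH 0   [14, 0]
LOAD 2   [14, 0, 1]
LT       [14, 1]

2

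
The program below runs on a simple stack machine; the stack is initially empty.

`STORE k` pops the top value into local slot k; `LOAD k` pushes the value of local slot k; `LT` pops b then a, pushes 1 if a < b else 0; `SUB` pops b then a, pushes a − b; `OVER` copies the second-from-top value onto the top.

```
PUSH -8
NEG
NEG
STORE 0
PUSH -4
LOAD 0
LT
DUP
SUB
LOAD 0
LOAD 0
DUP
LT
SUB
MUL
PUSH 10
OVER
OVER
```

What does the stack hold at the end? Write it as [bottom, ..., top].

[0, 10, 0, 10]

PUSH -8 : [-8]
NEG     : [8]
NEG     : [-8]
STORE 0 : []
PUSH -4 : [-4]
LOAD 0  : [-4, -8]
LT      : [0]
DUP     : [0, 0]
SUB     : [0]
LOAD 0  : [0, -8]
LOAD 0  : [0, -8, -8]
DUP     : [0, -8, -8, -8]
LT      : [0, -8, 0]
SUB     : [0, -8]
MUL     : [0]
PUSH 10 : [0, 10]
OVER    : [0, 10, 0]
OVER    : [0, 10, 0, 10]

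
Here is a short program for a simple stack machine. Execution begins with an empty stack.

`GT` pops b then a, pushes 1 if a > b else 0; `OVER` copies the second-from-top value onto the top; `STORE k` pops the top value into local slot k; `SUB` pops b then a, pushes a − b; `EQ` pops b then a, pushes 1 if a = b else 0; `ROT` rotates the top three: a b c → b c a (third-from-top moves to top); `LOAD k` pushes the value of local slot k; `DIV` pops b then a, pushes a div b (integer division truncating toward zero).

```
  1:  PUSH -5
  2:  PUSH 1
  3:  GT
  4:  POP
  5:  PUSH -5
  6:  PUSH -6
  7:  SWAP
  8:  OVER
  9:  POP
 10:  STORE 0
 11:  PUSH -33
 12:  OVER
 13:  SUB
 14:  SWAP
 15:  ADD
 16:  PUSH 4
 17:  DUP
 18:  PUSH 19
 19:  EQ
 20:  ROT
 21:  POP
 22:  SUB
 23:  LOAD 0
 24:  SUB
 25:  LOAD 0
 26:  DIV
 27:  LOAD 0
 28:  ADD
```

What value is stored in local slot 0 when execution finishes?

-5

PUSH -5   [-5]
PUSH 1    [-5, 1]
GT        [0]
POP       []
PUSH -5   [-5]
PUSH -6   [-5, -6]
SWAP      [-6, -5]
OVER      [-6, -5, -6]
POP       [-6, -5]
STORE 0   [-6]
PUSH -33  [-6, -33]
OVER      [-6, -33, -6]
SUB       [-6, -27]
SWAP      [-27, -6]
ADD       [-33]
PUSH 4    [-33, 4]
DUP       [-33, 4, 4]
PUSH 19   [-33, 4, 4, 19]
EQ        [-33, 4, 0]
ROT       [4, 0, -33]
POP       [4, 0]
SUB       [4]
LOAD 0    [4, -5]
SUB       [9]
LOAD 0    [9, -5]
DIV       [-1]
LOAD 0    [-1, -5]
ADD       [-6]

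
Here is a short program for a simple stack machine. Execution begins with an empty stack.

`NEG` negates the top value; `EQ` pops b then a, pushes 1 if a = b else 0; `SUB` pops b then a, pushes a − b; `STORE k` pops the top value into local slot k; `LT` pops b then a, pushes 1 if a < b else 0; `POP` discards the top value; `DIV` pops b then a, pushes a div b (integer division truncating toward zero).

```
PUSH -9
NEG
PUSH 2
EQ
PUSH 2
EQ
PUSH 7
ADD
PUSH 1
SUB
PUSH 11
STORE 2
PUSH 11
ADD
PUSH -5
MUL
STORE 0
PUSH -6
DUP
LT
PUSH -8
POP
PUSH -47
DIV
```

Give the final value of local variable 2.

11

PUSH -9  : -9
NEG      : 9
PUSH 2   : 9 2
EQ       : 0
PUSH 2   : 0 2
EQ       : 0
PUSH 7   : 0 7
ADD      : 7
PUSH 1   : 7 1
SUB      : 6
PUSH 11  : 6 11
STORE 2  : 6
PUSH 11  : 6 11
ADD      : 17
PUSH -5  : 17 -5
MUL      : -85
STORE 0  : (empty)
PUSH -6  : -6
DUP      : -6 -6
LT       : 0
PUSH -8  : 0 -8
POP      : 0
PUSH -47 : 0 -47
DIV      : 0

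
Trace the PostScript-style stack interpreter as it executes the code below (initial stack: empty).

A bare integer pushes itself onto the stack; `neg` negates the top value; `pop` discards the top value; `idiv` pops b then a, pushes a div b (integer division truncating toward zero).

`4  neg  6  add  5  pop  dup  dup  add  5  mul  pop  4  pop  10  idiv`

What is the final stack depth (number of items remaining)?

1

4    -> [4]
neg  -> [-4]
6    -> [-4, 6]
add  -> [2]
5    -> [2, 5]
pop  -> [2]
dup  -> [2, 2]
dup  -> [2, 2, 2]
add  -> [2, 4]
5    -> [2, 4, 5]
mul  -> [2, 20]
pop  -> [2]
4    -> [2, 4]
pop  -> [2]
10   -> [2, 10]
idiv -> [0]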